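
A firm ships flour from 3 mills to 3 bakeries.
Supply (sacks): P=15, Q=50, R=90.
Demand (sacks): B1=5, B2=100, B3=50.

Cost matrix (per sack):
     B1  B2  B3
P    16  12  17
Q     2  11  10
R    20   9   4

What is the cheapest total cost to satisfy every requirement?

A cheapest plan:
  P to B2: 15 × 12 = 180
  Q to B1: 5 × 2 = 10
  Q to B2: 45 × 11 = 495
  R to B2: 40 × 9 = 360
  R to B3: 50 × 4 = 200
Total = 180 + 10 + 495 + 360 + 200 = 1245.

1245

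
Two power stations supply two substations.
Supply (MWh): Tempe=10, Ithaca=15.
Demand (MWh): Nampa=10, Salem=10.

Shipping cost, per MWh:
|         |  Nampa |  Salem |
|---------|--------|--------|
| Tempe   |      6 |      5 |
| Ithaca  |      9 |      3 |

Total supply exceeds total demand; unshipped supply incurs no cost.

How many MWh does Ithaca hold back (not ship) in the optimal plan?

5

An optimal plan:
  Tempe→Nampa: 10 × 6 = 60
  Ithaca→Salem: 10 × 3 = 30
Total cost = 90.
Ithaca ships 10 of its 15, leaving 5.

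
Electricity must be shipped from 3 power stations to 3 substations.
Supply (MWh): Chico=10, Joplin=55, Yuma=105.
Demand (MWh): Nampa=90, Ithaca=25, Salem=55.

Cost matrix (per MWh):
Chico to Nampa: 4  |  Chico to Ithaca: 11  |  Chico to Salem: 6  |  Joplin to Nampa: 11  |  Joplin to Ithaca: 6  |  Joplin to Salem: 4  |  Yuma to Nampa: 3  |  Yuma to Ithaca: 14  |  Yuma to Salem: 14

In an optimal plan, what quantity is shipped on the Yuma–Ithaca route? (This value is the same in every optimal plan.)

The minimum-cost plan:
  Chico–Salem: 10 × 6 = 60
  Joplin–Ithaca: 10 × 6 = 60
  Joplin–Salem: 45 × 4 = 180
  Yuma–Nampa: 90 × 3 = 270
  Yuma–Ithaca: 15 × 14 = 210
Total cost = 780.
So Yuma→Ithaca carries 15 MWh.

15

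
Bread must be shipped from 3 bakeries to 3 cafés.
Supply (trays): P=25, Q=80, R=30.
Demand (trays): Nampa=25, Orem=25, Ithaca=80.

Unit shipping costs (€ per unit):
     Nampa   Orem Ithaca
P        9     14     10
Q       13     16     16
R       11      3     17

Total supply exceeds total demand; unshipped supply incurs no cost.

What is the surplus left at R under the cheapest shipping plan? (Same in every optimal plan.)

Minimum-cost shipments:
  P–Ithaca: 25 × €10 = €250
  Q–Nampa: 20 × €13 = €260
  Q–Ithaca: 55 × €16 = €880
  R–Nampa: 5 × €11 = €55
  R–Orem: 25 × €3 = €75
Total cost = €1520.
R ships 30 of its 30, leaving 0.

0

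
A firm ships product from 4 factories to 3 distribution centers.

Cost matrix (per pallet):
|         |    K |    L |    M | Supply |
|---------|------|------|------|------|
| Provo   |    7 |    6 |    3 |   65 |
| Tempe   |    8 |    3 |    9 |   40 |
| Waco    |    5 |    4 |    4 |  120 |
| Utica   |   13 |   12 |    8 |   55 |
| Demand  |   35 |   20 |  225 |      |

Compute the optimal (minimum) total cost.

An optimal shipping plan:
  Provo to M: 65 × 3 = 195
  Tempe to K: 20 × 8 = 160
  Tempe to L: 20 × 3 = 60
  Waco to K: 15 × 5 = 75
  Waco to M: 105 × 4 = 420
  Utica to M: 55 × 8 = 440
Total = 195 + 160 + 60 + 75 + 420 + 440 = 1350.

1350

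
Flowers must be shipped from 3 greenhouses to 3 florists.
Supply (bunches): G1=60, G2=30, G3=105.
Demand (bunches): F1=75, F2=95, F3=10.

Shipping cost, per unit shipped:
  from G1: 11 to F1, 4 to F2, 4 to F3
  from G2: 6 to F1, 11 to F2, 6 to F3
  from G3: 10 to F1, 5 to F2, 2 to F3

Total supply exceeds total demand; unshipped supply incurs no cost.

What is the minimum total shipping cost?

1065

Optimal allocation:
  G1–F2: 60 bunches
  G2–F1: 30 bunches
  G3–F1: 45 bunches
  G3–F2: 35 bunches
  G3–F3: 10 bunches
Total cost = 1065.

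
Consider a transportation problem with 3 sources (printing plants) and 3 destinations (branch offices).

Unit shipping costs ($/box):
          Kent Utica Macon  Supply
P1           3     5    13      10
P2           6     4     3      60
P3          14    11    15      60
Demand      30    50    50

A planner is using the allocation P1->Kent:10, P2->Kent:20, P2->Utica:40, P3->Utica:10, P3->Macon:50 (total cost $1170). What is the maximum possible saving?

240

Current plan cost = 10·3 + 20·6 + 40·4 + 10·11 + 50·15 = $1170.
Optimal plan:
  P1->Kent: 10 × $3 = $30
  P2->Kent: 10 × $6 = $60
  P2->Macon: 50 × $3 = $150
  P3->Kent: 10 × $14 = $140
  P3->Utica: 50 × $11 = $550
Optimal cost = $930.
Saving = 1170 − 930 = $240.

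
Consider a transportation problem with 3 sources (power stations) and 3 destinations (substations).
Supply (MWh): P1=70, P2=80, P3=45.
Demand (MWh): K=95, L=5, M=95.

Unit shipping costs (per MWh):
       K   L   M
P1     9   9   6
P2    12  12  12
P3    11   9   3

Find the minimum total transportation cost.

1575

Optimal allocation:
  P1->K: 15 × 9 = 135
  P1->L: 5 × 9 = 45
  P1->M: 50 × 6 = 300
  P2->K: 80 × 12 = 960
  P3->M: 45 × 3 = 135
Total = 135 + 45 + 300 + 960 + 135 = 1575.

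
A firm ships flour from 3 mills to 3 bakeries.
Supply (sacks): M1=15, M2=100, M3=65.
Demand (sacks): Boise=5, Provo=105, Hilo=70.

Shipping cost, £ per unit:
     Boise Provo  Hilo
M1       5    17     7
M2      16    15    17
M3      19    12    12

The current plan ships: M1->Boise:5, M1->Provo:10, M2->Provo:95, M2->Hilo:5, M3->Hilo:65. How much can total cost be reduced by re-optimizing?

110

Current plan cost = 5·5 + 10·17 + 95·15 + 5·17 + 65·12 = £2485.
Optimal plan:
  M1–Boise: 5 × £5 = £25
  M1–Hilo: 10 × £7 = £70
  M2–Provo: 100 × £15 = £1500
  M3–Provo: 5 × £12 = £60
  M3–Hilo: 60 × £12 = £720
Optimal cost = £2375.
Saving = 2485 − 2375 = £110.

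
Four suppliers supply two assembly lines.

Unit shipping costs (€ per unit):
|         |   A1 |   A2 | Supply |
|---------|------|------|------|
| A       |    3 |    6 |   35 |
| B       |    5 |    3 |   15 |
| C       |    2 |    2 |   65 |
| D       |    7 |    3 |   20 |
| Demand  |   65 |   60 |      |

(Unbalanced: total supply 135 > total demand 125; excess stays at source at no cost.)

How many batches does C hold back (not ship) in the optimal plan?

0

An optimal plan:
  A–A1: 25 × €3 = €75
  B–A2: 15 × €3 = €45
  C–A1: 40 × €2 = €80
  C–A2: 25 × €2 = €50
  D–A2: 20 × €3 = €60
Total cost = €310.
C ships 65 of its 65, leaving 0.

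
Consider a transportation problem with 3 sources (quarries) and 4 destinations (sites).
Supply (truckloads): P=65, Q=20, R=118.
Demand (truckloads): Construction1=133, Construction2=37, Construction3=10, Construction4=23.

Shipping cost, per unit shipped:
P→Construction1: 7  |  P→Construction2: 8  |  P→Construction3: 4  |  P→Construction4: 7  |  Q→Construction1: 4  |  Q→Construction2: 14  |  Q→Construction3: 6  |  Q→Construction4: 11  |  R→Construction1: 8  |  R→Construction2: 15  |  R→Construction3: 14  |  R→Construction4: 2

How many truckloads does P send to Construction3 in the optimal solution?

The minimum-cost plan:
  P–Construction1: 18 × 7 = 126
  P–Construction2: 37 × 8 = 296
  P–Construction3: 10 × 4 = 40
  Q–Construction1: 20 × 4 = 80
  R–Construction1: 95 × 8 = 760
  R–Construction4: 23 × 2 = 46
Total cost = 1348.
So P→Construction3 carries 10 truckloads.

10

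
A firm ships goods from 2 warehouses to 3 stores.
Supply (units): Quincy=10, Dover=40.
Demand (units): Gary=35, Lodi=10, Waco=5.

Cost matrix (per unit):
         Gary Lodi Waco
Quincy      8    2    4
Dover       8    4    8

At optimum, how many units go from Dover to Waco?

Optimal shipments:
  Quincy->Lodi: 5 units
  Quincy->Waco: 5 units
  Dover->Gary: 35 units
  Dover->Lodi: 5 units
Total cost = 330.
The route Dover→Waco is not used.

0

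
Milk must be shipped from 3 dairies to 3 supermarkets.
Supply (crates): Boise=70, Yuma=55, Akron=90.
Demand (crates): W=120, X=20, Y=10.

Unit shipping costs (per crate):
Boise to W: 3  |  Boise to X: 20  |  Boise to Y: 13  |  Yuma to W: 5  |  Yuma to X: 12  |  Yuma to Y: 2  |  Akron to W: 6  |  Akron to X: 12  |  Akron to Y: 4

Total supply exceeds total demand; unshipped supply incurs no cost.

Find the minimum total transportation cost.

725

One minimum-cost allocation:
  Boise–W: 70 × 3 = 210
  Yuma–W: 45 × 5 = 225
  Yuma–Y: 10 × 2 = 20
  Akron–W: 5 × 6 = 30
  Akron–X: 20 × 12 = 240
Total = 210 + 225 + 20 + 30 + 240 = 725.
(Supply check: Boise ships 70; Yuma ships 55; Akron ships 25.)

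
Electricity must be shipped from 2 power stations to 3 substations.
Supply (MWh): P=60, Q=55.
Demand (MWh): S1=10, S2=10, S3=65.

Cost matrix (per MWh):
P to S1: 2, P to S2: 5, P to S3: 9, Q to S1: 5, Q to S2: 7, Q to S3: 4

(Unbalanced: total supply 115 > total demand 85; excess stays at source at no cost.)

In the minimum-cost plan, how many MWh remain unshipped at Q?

An optimal plan:
  P->S1: 10 MWh
  P->S2: 10 MWh
  P->S3: 10 MWh
  Q->S3: 55 MWh
Total cost = 380.
Q ships 55 of its 55, leaving 0.

0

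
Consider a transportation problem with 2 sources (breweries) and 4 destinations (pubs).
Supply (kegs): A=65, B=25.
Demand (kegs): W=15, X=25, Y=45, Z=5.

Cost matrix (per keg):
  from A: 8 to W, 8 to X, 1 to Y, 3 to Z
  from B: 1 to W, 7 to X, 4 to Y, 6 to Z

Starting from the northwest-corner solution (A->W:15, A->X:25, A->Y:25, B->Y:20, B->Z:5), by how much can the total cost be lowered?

Current plan cost = 15·8 + 25·8 + 25·1 + 20·4 + 5·6 = 455.
Optimal plan:
  A–X: 15 × 8 = 120
  A–Y: 45 × 1 = 45
  A–Z: 5 × 3 = 15
  B–W: 15 × 1 = 15
  B–X: 10 × 7 = 70
Optimal cost = 265.
Saving = 455 − 265 = 190.

190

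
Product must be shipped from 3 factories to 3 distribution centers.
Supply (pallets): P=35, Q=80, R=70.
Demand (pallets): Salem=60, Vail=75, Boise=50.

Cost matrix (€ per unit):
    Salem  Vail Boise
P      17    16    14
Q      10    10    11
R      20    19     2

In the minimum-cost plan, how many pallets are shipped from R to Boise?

50

Solving gives:
  P to Vail: 35 pallets
  Q to Salem: 60 pallets
  Q to Vail: 20 pallets
  R to Vail: 20 pallets
  R to Boise: 50 pallets
Total cost = €1840.
So R→Boise carries 50 pallets.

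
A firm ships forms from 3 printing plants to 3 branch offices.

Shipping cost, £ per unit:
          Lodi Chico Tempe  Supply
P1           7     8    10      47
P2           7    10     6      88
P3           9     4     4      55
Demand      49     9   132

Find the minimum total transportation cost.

A cheapest plan:
  P1→Lodi: 47 × £7 = £329
  P2→Lodi: 2 × £7 = £14
  P2→Tempe: 86 × £6 = £516
  P3→Chico: 9 × £4 = £36
  P3→Tempe: 46 × £4 = £184
Total = 329 + 14 + 516 + 36 + 184 = £1079.

1079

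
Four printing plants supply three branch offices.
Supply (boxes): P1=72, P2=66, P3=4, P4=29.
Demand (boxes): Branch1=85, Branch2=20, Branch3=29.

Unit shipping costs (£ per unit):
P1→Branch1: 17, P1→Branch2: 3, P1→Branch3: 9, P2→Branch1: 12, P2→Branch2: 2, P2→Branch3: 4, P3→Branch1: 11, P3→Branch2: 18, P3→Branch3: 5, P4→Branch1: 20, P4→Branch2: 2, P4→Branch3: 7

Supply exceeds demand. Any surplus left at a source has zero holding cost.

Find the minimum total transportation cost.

1354

Optimal allocation:
  P1→Branch1: 15 × £17 = £255
  P1→Branch2: 20 × £3 = £60
  P2→Branch1: 66 × £12 = £792
  P3→Branch1: 4 × £11 = £44
  P4→Branch3: 29 × £7 = £203
Total = 255 + 60 + 792 + 44 + 203 = £1354.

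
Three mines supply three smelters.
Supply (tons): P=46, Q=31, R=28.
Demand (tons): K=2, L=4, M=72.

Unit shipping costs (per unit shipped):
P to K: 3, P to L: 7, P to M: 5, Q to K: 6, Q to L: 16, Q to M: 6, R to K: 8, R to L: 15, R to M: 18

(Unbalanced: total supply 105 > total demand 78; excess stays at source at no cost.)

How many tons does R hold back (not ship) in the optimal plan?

An optimal plan:
  P->K: 1 tons
  P->L: 4 tons
  P->M: 41 tons
  Q->M: 31 tons
  R->K: 1 tons
Total cost = 430.
R ships 1 of its 28, leaving 27.

27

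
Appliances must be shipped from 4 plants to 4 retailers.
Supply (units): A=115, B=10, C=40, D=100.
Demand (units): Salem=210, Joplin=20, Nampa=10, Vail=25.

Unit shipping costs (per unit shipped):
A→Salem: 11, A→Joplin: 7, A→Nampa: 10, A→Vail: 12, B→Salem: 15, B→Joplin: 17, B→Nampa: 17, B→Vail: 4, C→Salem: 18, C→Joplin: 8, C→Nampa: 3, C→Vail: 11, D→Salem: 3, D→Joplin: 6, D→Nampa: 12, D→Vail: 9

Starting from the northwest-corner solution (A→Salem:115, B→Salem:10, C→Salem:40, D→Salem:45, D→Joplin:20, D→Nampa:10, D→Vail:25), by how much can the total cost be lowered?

835

Current plan cost = 115·11 + 10·15 + 40·18 + 45·3 + 20·6 + 10·12 + 25·9 = 2735.
Optimal plan:
  A→Salem: 110 × 11 = 1210
  A→Joplin: 5 × 7 = 35
  B→Vail: 10 × 4 = 40
  C→Joplin: 15 × 8 = 120
  C→Nampa: 10 × 3 = 30
  C→Vail: 15 × 11 = 165
  D→Salem: 100 × 3 = 300
Optimal cost = 1900.
Saving = 2735 − 1900 = 835.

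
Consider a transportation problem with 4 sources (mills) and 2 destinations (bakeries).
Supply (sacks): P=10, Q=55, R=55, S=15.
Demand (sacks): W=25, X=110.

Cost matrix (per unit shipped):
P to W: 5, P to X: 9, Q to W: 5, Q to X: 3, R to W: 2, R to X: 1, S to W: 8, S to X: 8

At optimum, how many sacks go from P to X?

Solving gives:
  P->W: 10 × 5 = 50
  Q->X: 55 × 3 = 165
  R->X: 55 × 1 = 55
  S->W: 15 × 8 = 120
Total cost = 390.
The route P→X is not used.

0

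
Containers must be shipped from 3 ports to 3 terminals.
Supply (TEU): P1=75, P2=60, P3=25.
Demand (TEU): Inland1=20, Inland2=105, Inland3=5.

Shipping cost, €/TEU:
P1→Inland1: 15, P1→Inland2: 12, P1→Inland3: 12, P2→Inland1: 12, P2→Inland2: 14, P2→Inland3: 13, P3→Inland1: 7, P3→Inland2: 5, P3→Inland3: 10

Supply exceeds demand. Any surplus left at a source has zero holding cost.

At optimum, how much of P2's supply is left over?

An optimal plan:
  P1–Inland2: 75 × €12 = €900
  P2–Inland1: 20 × €12 = €240
  P2–Inland2: 5 × €14 = €70
  P2–Inland3: 5 × €13 = €65
  P3–Inland2: 25 × €5 = €125
Total cost = €1400.
P2 ships 30 of its 60, leaving 30.

30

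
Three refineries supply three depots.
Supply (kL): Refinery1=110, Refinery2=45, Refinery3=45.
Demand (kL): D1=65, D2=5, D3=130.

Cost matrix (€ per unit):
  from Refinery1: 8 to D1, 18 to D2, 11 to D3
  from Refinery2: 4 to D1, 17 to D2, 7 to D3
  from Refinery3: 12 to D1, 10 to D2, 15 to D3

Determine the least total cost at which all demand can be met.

1980

A cheapest plan:
  Refinery1 to D3: 110 kL
  Refinery2 to D1: 25 kL
  Refinery2 to D3: 20 kL
  Refinery3 to D1: 40 kL
  Refinery3 to D2: 5 kL
Total cost = €1980.
(Supply check: Refinery1 ships 110; Refinery2 ships 45; Refinery3 ships 45.)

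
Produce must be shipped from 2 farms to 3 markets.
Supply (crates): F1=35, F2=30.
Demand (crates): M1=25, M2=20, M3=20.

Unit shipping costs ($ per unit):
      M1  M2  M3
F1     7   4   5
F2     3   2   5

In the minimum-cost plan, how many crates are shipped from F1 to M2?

The minimum-cost plan:
  F1–M2: 15 crates
  F1–M3: 20 crates
  F2–M1: 25 crates
  F2–M2: 5 crates
Total cost = $245.
So F1→M2 carries 15 crates.

15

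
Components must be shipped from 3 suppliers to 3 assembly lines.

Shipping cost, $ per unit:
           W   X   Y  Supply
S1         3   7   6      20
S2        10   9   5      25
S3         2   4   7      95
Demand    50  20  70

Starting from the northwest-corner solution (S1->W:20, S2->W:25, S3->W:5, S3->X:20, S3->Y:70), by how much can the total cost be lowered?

Current plan cost = 20·3 + 25·10 + 5·2 + 20·4 + 70·7 = $890.
Optimal plan:
  S1 to Y: 20 × $6 = $120
  S2 to Y: 25 × $5 = $125
  S3 to W: 50 × $2 = $100
  S3 to X: 20 × $4 = $80
  S3 to Y: 25 × $7 = $175
Optimal cost = $600.
Saving = 890 − 600 = $290.

290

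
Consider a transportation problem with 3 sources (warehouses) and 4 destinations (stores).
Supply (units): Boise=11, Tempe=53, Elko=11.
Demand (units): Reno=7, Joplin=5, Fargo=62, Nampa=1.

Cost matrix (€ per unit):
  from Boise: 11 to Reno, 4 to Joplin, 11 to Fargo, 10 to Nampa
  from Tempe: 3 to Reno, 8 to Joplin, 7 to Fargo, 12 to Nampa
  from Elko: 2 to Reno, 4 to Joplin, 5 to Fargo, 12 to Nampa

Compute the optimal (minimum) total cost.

483

One minimum-cost allocation:
  Boise->Joplin: 5 × €4 = €20
  Boise->Fargo: 5 × €11 = €55
  Boise->Nampa: 1 × €10 = €10
  Tempe->Reno: 7 × €3 = €21
  Tempe->Fargo: 46 × €7 = €322
  Elko->Fargo: 11 × €5 = €55
Total = 20 + 55 + 10 + 21 + 322 + 55 = €483.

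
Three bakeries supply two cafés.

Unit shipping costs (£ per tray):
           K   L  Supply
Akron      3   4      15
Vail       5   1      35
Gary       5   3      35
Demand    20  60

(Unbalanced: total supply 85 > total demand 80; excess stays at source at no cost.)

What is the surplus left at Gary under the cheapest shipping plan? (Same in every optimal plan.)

5

An optimal plan:
  Akron–K: 15 × £3 = £45
  Vail–L: 35 × £1 = £35
  Gary–K: 5 × £5 = £25
  Gary–L: 25 × £3 = £75
Total cost = £180.
Gary ships 30 of its 35, leaving 5.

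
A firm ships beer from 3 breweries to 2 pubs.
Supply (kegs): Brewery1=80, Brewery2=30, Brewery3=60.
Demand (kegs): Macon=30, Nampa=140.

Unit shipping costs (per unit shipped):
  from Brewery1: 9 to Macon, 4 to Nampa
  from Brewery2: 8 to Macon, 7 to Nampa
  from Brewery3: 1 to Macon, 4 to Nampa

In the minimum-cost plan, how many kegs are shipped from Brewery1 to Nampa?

Optimal shipments:
  Brewery1 to Nampa: 80 × 4 = 320
  Brewery2 to Nampa: 30 × 7 = 210
  Brewery3 to Macon: 30 × 1 = 30
  Brewery3 to Nampa: 30 × 4 = 120
Total cost = 680.
So Brewery1→Nampa carries 80 kegs.

80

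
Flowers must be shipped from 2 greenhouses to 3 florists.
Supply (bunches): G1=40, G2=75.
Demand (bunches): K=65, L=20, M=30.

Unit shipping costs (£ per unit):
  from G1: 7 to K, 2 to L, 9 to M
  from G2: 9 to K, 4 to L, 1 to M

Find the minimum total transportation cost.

One minimum-cost allocation:
  G1→K: 40 bunches
  G2→K: 25 bunches
  G2→L: 20 bunches
  G2→M: 30 bunches
Total cost = £615.

615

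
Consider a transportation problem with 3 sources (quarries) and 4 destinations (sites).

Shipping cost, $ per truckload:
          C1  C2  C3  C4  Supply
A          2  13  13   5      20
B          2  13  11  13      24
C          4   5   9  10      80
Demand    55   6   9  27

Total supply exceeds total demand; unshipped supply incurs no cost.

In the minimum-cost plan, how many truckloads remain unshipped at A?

0

An optimal plan:
  A→C4: 20 × $5 = $100
  B→C1: 24 × $2 = $48
  C→C1: 31 × $4 = $124
  C→C2: 6 × $5 = $30
  C→C3: 9 × $9 = $81
  C→C4: 7 × $10 = $70
Total cost = $453.
A ships 20 of its 20, leaving 0.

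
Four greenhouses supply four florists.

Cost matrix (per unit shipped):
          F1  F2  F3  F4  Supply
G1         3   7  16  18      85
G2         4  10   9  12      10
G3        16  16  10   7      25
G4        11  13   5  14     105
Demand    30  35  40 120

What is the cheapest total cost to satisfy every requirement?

2100

One minimum-cost allocation:
  G1→F1: 30 × 3 = 90
  G1→F2: 35 × 7 = 245
  G1→F4: 20 × 18 = 360
  G2→F4: 10 × 12 = 120
  G3→F4: 25 × 7 = 175
  G4→F3: 40 × 5 = 200
  G4→F4: 65 × 14 = 910
Total = 90 + 245 + 360 + 120 + 175 + 200 + 910 = 2100.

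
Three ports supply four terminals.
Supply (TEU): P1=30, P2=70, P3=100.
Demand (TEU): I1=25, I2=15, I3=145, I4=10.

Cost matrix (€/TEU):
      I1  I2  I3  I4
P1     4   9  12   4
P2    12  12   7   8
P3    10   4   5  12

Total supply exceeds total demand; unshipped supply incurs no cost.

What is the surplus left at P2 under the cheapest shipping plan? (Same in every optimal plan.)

5

An optimal plan:
  P1->I1: 25 × €4 = €100
  P1->I4: 5 × €4 = €20
  P2->I3: 60 × €7 = €420
  P2->I4: 5 × €8 = €40
  P3->I2: 15 × €4 = €60
  P3->I3: 85 × €5 = €425
Total cost = €1065.
P2 ships 65 of its 70, leaving 5.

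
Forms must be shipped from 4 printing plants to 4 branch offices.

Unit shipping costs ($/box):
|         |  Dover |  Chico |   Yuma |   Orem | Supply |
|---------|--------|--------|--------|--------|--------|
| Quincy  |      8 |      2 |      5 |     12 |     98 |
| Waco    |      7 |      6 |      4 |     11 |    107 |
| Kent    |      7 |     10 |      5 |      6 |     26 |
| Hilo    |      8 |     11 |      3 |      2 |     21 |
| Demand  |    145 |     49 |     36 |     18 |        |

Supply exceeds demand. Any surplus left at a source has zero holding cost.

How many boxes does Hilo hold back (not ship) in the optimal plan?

Minimum-cost shipments:
  Quincy to Dover: 45 × $8 = $360
  Quincy to Chico: 49 × $2 = $98
  Waco to Dover: 74 × $7 = $518
  Waco to Yuma: 33 × $4 = $132
  Kent to Dover: 26 × $7 = $182
  Hilo to Yuma: 3 × $3 = $9
  Hilo to Orem: 18 × $2 = $36
Total cost = $1335.
Hilo ships 21 of its 21, leaving 0.

0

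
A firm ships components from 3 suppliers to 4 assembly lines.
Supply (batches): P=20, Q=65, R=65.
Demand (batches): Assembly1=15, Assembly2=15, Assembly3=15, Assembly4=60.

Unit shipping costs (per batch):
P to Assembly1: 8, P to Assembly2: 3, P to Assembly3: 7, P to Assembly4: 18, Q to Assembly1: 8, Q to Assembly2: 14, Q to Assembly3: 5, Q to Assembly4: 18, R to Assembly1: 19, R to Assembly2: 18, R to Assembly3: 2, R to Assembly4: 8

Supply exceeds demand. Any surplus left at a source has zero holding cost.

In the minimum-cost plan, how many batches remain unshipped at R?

0

An optimal plan:
  P->Assembly2: 15 batches
  Q->Assembly1: 15 batches
  Q->Assembly3: 10 batches
  R->Assembly3: 5 batches
  R->Assembly4: 60 batches
Total cost = 705.
R ships 65 of its 65, leaving 0.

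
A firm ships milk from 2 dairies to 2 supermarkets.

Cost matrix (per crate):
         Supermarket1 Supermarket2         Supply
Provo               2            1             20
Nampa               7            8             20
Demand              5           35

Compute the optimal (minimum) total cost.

175

A cheapest plan:
  Provo to Supermarket2: 20 × 1 = 20
  Nampa to Supermarket1: 5 × 7 = 35
  Nampa to Supermarket2: 15 × 8 = 120
Total = 20 + 35 + 120 = 175.
(Supply check: Provo ships 20; Nampa ships 20.)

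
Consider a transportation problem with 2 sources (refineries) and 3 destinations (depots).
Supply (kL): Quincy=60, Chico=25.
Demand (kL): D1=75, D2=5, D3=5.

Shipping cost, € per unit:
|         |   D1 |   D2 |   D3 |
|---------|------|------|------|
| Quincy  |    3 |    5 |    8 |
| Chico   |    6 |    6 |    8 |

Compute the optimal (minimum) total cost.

A cheapest plan:
  Quincy->D1: 60 × €3 = €180
  Chico->D1: 15 × €6 = €90
  Chico->D2: 5 × €6 = €30
  Chico->D3: 5 × €8 = €40
Total = 180 + 90 + 30 + 40 = €340.

340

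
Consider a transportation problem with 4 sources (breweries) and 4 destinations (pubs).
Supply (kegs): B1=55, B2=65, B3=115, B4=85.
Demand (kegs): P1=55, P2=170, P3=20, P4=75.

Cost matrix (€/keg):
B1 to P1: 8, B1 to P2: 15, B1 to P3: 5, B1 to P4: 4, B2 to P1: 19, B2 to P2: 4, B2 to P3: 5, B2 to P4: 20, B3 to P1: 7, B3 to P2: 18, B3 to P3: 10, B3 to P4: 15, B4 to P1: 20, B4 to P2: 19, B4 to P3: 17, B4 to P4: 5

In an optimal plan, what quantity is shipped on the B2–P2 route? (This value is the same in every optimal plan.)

65

Optimal shipments:
  B1->P2: 35 kegs
  B1->P3: 20 kegs
  B2->P2: 65 kegs
  B3->P1: 55 kegs
  B3->P2: 60 kegs
  B4->P2: 10 kegs
  B4->P4: 75 kegs
Total cost = €2915.
So B2→P2 carries 65 kegs.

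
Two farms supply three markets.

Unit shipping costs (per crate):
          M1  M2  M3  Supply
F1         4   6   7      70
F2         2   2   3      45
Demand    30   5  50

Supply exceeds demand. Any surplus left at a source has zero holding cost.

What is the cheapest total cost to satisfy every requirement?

320

Optimal allocation:
  F1→M1: 30 × 4 = 120
  F1→M2: 5 × 6 = 30
  F1→M3: 5 × 7 = 35
  F2→M3: 45 × 3 = 135
Total = 120 + 30 + 35 + 135 = 320.
(Supply check: F1 ships 40; F2 ships 45.)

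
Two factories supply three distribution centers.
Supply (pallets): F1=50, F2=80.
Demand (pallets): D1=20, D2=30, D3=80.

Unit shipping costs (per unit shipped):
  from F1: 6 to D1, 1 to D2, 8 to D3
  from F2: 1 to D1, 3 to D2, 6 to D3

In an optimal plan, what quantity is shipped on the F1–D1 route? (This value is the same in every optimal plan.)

0

Solving gives:
  F1→D2: 30 pallets
  F1→D3: 20 pallets
  F2→D1: 20 pallets
  F2→D3: 60 pallets
Total cost = 570.
The route F1→D1 is not used.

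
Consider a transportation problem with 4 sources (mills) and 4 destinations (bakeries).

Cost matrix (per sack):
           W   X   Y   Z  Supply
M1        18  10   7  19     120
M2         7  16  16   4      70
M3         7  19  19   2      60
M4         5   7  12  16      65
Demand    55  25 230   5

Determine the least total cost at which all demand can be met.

A cheapest plan:
  M1–Y: 120 × 7 = 840
  M2–Y: 70 × 16 = 1120
  M3–W: 55 × 7 = 385
  M3–Z: 5 × 2 = 10
  M4–X: 25 × 7 = 175
  M4–Y: 40 × 12 = 480
Total = 840 + 1120 + 385 + 10 + 175 + 480 = 3010.

3010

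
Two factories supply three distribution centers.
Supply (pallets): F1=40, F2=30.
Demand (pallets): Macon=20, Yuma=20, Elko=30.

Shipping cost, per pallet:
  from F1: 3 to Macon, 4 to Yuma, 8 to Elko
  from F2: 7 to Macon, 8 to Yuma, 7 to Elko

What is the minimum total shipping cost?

Optimal allocation:
  F1→Macon: 20 × 3 = 60
  F1→Yuma: 20 × 4 = 80
  F2→Elko: 30 × 7 = 210
Total = 60 + 80 + 210 = 350.

350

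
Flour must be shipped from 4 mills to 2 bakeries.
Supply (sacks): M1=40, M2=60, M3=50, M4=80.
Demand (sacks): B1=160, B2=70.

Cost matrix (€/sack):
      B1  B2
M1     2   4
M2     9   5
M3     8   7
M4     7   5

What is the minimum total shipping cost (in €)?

1320

Optimal allocation:
  M1 to B1: 40 × €2 = €80
  M2 to B2: 60 × €5 = €300
  M3 to B1: 50 × €8 = €400
  M4 to B1: 70 × €7 = €490
  M4 to B2: 10 × €5 = €50
Total = 80 + 300 + 400 + 490 + 50 = €1320.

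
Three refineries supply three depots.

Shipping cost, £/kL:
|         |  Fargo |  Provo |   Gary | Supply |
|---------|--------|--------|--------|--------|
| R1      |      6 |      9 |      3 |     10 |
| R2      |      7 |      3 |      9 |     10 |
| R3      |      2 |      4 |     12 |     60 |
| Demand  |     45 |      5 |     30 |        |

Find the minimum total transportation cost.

350

Optimal allocation:
  R1→Gary: 10 × £3 = £30
  R2→Gary: 10 × £9 = £90
  R3→Fargo: 45 × £2 = £90
  R3→Provo: 5 × £4 = £20
  R3→Gary: 10 × £12 = £120
Total = 30 + 90 + 90 + 20 + 120 = £350.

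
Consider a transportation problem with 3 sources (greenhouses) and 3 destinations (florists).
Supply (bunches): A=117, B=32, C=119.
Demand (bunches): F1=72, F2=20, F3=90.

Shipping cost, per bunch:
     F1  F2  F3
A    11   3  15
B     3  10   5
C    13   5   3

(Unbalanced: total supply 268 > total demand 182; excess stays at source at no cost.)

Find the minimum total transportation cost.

866

A cheapest plan:
  A->F1: 40 bunches
  A->F2: 20 bunches
  B->F1: 32 bunches
  C->F3: 90 bunches
Total cost = 866.
(Supply check: A ships 60; B ships 32; C ships 90.)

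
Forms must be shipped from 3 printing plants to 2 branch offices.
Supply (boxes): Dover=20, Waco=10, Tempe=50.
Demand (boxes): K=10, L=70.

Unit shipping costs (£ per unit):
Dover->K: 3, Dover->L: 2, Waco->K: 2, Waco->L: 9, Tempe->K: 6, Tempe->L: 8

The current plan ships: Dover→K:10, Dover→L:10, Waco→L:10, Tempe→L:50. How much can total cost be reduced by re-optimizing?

Current plan cost = 10·3 + 10·2 + 10·9 + 50·8 = £540.
Optimal plan:
  Dover–L: 20 boxes
  Waco–K: 10 boxes
  Tempe–L: 50 boxes
Optimal cost = £460.
Saving = 540 − 460 = £80.

80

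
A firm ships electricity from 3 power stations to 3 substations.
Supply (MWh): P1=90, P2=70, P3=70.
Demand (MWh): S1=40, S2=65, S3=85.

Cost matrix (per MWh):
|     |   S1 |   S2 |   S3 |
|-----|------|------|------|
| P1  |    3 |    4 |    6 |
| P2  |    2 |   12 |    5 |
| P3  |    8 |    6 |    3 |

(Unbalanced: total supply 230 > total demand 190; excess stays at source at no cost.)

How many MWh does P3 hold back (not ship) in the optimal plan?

0

Minimum-cost shipments:
  P1 to S2: 65 × 4 = 260
  P2 to S1: 40 × 2 = 80
  P2 to S3: 15 × 5 = 75
  P3 to S3: 70 × 3 = 210
Total cost = 625.
P3 ships 70 of its 70, leaving 0.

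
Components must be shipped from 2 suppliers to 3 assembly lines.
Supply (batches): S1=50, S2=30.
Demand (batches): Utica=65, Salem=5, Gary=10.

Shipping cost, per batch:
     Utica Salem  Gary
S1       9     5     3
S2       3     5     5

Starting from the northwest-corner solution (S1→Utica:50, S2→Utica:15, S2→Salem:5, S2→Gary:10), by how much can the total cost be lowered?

110

Current plan cost = 50·9 + 15·3 + 5·5 + 10·5 = 570.
Optimal plan:
  S1→Utica: 35 × 9 = 315
  S1→Salem: 5 × 5 = 25
  S1→Gary: 10 × 3 = 30
  S2→Utica: 30 × 3 = 90
Optimal cost = 460.
Saving = 570 − 460 = 110.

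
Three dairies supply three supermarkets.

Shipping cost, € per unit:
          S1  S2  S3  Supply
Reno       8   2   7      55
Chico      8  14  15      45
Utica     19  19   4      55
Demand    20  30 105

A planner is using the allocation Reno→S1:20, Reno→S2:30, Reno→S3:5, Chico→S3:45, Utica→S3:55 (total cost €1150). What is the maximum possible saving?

Current plan cost = 20·8 + 30·2 + 5·7 + 45·15 + 55·4 = €1150.
Optimal plan:
  Reno->S2: 30 × €2 = €60
  Reno->S3: 25 × €7 = €175
  Chico->S1: 20 × €8 = €160
  Chico->S3: 25 × €15 = €375
  Utica->S3: 55 × €4 = €220
Optimal cost = €990.
Saving = 1150 − 990 = €160.

160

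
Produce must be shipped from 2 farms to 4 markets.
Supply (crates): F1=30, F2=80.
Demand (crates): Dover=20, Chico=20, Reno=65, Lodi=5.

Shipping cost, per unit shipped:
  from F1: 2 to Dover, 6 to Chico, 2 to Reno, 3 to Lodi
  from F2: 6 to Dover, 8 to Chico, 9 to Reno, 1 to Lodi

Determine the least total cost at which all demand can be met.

An optimal shipping plan:
  F1–Reno: 30 × 2 = 60
  F2–Dover: 20 × 6 = 120
  F2–Chico: 20 × 8 = 160
  F2–Reno: 35 × 9 = 315
  F2–Lodi: 5 × 1 = 5
Total = 60 + 120 + 160 + 315 + 5 = 660.

660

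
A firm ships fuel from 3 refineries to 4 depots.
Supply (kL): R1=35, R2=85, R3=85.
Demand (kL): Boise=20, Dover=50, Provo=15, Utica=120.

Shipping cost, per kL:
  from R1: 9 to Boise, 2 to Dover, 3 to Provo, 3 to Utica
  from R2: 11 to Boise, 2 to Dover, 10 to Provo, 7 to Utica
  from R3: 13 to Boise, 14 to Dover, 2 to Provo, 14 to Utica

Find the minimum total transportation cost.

A cheapest plan:
  R1 to Utica: 35 kL
  R2 to Dover: 50 kL
  R2 to Utica: 35 kL
  R3 to Boise: 20 kL
  R3 to Provo: 15 kL
  R3 to Utica: 50 kL
Total cost = 1440.

1440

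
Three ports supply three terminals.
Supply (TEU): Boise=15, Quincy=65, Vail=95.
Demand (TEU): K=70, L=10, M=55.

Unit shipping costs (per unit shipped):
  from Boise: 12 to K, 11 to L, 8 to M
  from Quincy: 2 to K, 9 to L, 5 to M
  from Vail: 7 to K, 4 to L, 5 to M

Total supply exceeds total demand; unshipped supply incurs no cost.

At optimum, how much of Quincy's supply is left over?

0

An optimal plan:
  Quincy–K: 65 × 2 = 130
  Vail–K: 5 × 7 = 35
  Vail–L: 10 × 4 = 40
  Vail–M: 55 × 5 = 275
Total cost = 480.
Quincy ships 65 of its 65, leaving 0.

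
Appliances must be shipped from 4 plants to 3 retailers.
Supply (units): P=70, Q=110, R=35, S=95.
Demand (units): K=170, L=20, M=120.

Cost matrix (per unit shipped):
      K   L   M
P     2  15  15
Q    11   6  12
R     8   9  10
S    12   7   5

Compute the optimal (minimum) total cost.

2030

One minimum-cost allocation:
  P->K: 70 × 2 = 140
  Q->K: 65 × 11 = 715
  Q->L: 20 × 6 = 120
  Q->M: 25 × 12 = 300
  R->K: 35 × 8 = 280
  S->M: 95 × 5 = 475
Total = 140 + 715 + 120 + 300 + 280 + 475 = 2030.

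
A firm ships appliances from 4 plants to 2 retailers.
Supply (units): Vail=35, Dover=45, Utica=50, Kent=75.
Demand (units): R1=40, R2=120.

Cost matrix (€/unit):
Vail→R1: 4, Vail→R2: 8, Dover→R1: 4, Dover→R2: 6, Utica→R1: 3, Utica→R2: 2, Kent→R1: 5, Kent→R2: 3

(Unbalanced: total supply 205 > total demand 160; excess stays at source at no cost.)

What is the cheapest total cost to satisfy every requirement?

470

One minimum-cost allocation:
  Dover->R1: 35 × €4 = €140
  Utica->R1: 5 × €3 = €15
  Utica->R2: 45 × €2 = €90
  Kent->R2: 75 × €3 = €225
Total = 140 + 15 + 90 + 225 = €470.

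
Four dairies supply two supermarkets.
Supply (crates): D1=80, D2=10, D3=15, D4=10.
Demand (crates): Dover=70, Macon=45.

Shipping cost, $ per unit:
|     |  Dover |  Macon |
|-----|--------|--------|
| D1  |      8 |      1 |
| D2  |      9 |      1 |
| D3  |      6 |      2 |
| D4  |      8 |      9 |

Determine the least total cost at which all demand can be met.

One minimum-cost allocation:
  D1->Dover: 45 crates
  D1->Macon: 35 crates
  D2->Macon: 10 crates
  D3->Dover: 15 crates
  D4->Dover: 10 crates
Total cost = $575.

575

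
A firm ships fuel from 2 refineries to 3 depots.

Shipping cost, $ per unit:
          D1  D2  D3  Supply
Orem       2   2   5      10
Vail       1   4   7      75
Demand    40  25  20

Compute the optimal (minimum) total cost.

260

Optimal allocation:
  Orem->D2: 10 kL
  Vail->D1: 40 kL
  Vail->D2: 15 kL
  Vail->D3: 20 kL
Total cost = $260.
(Supply check: Orem ships 10; Vail ships 75.)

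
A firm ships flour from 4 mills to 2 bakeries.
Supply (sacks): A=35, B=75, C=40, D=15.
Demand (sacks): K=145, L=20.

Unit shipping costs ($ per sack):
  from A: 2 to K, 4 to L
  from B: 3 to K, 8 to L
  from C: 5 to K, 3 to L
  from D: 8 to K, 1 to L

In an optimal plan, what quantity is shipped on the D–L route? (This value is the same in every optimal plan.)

15

Solving gives:
  A->K: 35 × $2 = $70
  B->K: 75 × $3 = $225
  C->K: 35 × $5 = $175
  C->L: 5 × $3 = $15
  D->L: 15 × $1 = $15
Total cost = $500.
So D→L carries 15 sacks.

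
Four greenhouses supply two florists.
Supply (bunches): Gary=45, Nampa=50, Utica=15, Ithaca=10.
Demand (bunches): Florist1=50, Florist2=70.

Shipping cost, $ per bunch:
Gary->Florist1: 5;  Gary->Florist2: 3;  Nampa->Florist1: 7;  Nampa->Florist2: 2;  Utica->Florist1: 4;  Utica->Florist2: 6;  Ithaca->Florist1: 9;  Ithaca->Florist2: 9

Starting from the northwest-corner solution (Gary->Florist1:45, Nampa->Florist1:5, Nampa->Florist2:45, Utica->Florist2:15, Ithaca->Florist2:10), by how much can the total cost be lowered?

Current plan cost = 45·5 + 5·7 + 45·2 + 15·6 + 10·9 = $530.
Optimal plan:
  Gary→Florist1: 25 bunches
  Gary→Florist2: 20 bunches
  Nampa→Florist2: 50 bunches
  Utica→Florist1: 15 bunches
  Ithaca→Florist1: 10 bunches
Optimal cost = $435.
Saving = 530 − 435 = $95.

95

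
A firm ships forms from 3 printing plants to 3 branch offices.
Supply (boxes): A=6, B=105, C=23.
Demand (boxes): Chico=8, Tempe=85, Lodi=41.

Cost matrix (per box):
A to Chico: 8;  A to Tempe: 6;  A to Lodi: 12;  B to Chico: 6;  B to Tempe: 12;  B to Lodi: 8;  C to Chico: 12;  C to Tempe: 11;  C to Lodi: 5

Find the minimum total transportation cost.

1291

Optimal allocation:
  A→Tempe: 6 × 6 = 36
  B→Chico: 8 × 6 = 48
  B→Tempe: 79 × 12 = 948
  B→Lodi: 18 × 8 = 144
  C→Lodi: 23 × 5 = 115
Total = 36 + 48 + 948 + 144 + 115 = 1291.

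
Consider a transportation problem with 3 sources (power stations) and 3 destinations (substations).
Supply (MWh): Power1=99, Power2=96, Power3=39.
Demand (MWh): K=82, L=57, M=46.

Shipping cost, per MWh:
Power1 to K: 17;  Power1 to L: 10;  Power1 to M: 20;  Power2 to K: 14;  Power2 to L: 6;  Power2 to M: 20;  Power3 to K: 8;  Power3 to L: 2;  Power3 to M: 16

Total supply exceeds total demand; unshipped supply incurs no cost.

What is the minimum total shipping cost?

An optimal shipping plan:
  Power1–K: 4 × 17 = 68
  Power1–M: 46 × 20 = 920
  Power2–K: 39 × 14 = 546
  Power2–L: 57 × 6 = 342
  Power3–K: 39 × 8 = 312
Total = 68 + 920 + 546 + 342 + 312 = 2188.
(Supply check: Power1 ships 50; Power2 ships 96; Power3 ships 39.)

2188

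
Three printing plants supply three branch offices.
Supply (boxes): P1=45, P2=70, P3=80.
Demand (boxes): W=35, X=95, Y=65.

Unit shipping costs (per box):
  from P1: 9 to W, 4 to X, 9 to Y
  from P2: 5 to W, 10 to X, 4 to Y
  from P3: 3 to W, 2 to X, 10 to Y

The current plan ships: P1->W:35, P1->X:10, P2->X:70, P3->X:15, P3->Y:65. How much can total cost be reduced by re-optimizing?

Current plan cost = 35·9 + 10·4 + 70·10 + 15·2 + 65·10 = 1735.
Optimal plan:
  P1→X: 45 × 4 = 180
  P2→W: 5 × 5 = 25
  P2→Y: 65 × 4 = 260
  P3→W: 30 × 3 = 90
  P3→X: 50 × 2 = 100
Optimal cost = 655.
Saving = 1735 − 655 = 1080.

1080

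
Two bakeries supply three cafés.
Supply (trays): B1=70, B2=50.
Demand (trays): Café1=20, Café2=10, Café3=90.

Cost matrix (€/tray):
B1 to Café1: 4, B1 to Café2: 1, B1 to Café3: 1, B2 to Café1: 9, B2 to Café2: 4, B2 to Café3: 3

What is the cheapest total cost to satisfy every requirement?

280

Optimal allocation:
  B1 to Café1: 20 trays
  B1 to Café2: 10 trays
  B1 to Café3: 40 trays
  B2 to Café3: 50 trays
Total cost = €280.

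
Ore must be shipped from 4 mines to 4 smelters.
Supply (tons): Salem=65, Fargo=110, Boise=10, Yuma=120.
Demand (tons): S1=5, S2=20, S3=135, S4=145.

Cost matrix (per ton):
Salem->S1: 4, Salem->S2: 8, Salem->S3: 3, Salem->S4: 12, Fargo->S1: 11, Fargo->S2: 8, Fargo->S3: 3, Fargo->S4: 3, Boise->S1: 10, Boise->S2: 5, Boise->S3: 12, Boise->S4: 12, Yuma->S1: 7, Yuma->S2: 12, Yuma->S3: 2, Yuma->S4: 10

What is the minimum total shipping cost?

1150

Optimal allocation:
  Salem to S1: 5 tons
  Salem to S2: 10 tons
  Salem to S3: 50 tons
  Fargo to S4: 110 tons
  Boise to S2: 10 tons
  Yuma to S3: 85 tons
  Yuma to S4: 35 tons
Total cost = 1150.
(Supply check: Salem ships 65; Fargo ships 110; Boise ships 10; Yuma ships 120.)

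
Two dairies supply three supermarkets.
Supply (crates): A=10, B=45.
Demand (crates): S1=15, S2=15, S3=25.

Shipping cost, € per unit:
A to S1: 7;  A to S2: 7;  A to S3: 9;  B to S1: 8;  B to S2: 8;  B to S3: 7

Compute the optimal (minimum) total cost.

A cheapest plan:
  A–S1: 10 × €7 = €70
  B–S1: 5 × €8 = €40
  B–S2: 15 × €8 = €120
  B–S3: 25 × €7 = €175
Total = 70 + 40 + 120 + 175 = €405.

405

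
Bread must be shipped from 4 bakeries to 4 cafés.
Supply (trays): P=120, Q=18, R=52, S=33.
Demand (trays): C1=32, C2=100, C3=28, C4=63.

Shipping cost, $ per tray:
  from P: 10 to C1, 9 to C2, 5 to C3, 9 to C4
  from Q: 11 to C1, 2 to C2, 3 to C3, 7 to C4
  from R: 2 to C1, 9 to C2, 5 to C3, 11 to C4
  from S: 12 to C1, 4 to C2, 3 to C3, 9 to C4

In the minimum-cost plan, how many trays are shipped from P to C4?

Optimal shipments:
  P→C2: 49 trays
  P→C3: 8 trays
  P→C4: 63 trays
  Q→C2: 18 trays
  R→C1: 32 trays
  R→C3: 20 trays
  S→C2: 33 trays
Total cost = $1380.
So P→C4 carries 63 trays.

63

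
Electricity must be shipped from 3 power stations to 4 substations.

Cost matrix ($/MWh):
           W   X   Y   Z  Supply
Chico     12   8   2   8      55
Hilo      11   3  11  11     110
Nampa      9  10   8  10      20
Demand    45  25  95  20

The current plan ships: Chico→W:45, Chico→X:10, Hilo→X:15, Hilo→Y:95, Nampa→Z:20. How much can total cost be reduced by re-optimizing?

630

Current plan cost = 45·12 + 10·8 + 15·3 + 95·11 + 20·10 = $1910.
Optimal plan:
  Chico->Y: 55 MWh
  Hilo->W: 45 MWh
  Hilo->X: 25 MWh
  Hilo->Y: 20 MWh
  Hilo->Z: 20 MWh
  Nampa->Y: 20 MWh
Optimal cost = $1280.
Saving = 1910 − 1280 = $630.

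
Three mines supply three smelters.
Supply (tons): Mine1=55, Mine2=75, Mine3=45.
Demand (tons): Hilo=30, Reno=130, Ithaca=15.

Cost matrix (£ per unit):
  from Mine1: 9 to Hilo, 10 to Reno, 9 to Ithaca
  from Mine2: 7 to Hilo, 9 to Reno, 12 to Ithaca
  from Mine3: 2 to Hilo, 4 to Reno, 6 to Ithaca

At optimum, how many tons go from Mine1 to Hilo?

Optimal shipments:
  Mine1->Reno: 40 × £10 = £400
  Mine1->Ithaca: 15 × £9 = £135
  Mine2->Hilo: 30 × £7 = £210
  Mine2->Reno: 45 × £9 = £405
  Mine3->Reno: 45 × £4 = £180
Total cost = £1330.
The route Mine1→Hilo is not used.

0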